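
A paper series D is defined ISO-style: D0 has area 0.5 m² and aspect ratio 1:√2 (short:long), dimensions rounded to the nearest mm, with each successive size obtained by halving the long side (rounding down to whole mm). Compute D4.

Let D0's short side be w mm. w · w√2 = 0.5 m² = 500,000 mm², so w ≈ 594.6 mm and w√2 ≈ 840.9 mm → D0 = 595 × 841 mm.
D1: ⌊841/2⌋ × 595 = 420 × 595 mm
D2: ⌊595/2⌋ × 420 = 297 × 420 mm
D3: ⌊420/2⌋ × 297 = 210 × 297 mm
D4: ⌊297/2⌋ × 210 = 148 × 210 mm

148 × 210 mm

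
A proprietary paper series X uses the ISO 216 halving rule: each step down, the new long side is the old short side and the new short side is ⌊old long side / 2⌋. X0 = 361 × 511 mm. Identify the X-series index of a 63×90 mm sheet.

X0: 361 × 511 mm
X1: 255 × 361 mm
X2: 180 × 255 mm
X3: 127 × 180 mm
X4: 90 × 127 mm
X5: 63 × 90 mm
X6: 45 × 63 mm
→ matches X5.

X5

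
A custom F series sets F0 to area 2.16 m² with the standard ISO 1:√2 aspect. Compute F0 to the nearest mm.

Let the short side be w mm. Then w · w√2 = 2.16 m² = 2,160,000 mm².
w² = 2,160,000/√2, so w ≈ 1235.9 mm; long side = w√2 ≈ 1747.8 mm.

1236 × 1748 mm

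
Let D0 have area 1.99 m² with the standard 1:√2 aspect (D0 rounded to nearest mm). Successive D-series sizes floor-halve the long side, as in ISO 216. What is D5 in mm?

Let D0's short side be w mm. w · w√2 = 1.99 m² = 1,990,000 mm², so w ≈ 1186.2 mm and w√2 ≈ 1677.6 mm → D0 = 1186 × 1678 mm.
D1: ⌊1678/2⌋ × 1186 = 839 × 1186 mm
D2: ⌊1186/2⌋ × 839 = 593 × 839 mm
D3: ⌊839/2⌋ × 593 = 419 × 593 mm
D4: ⌊593/2⌋ × 419 = 296 × 419 mm
D5: ⌊419/2⌋ × 296 = 209 × 296 mm

209 × 296 mm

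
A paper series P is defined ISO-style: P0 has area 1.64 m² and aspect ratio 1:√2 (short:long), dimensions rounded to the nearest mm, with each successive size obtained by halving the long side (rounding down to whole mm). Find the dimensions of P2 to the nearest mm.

Let P0's short side be w mm. w · w√2 = 1.64 m² = 1,640,000 mm², so w ≈ 1076.9 mm and w√2 ≈ 1522.9 mm → P0 = 1077 × 1523 mm.
P1: ⌊1523/2⌋ × 1077 = 761 × 1077 mm
P2: ⌊1077/2⌋ × 761 = 538 × 761 mm

538 × 761 mm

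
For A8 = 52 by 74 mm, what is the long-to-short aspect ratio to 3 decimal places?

1.423

74 / 52 = 1.423
ISO 216 targets √2 ≈ 1.414; the +0.009 deviation is from mm rounding.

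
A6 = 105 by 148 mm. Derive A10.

26 × 37 mm

A7: ⌊148/2⌋ × 105 = 74 × 105 mm
A8: ⌊105/2⌋ × 74 = 52 × 74 mm
A9: ⌊74/2⌋ × 52 = 37 × 52 mm
A10: ⌊52/2⌋ × 37 = 26 × 37 mm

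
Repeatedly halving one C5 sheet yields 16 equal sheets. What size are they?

C9

16 = 2^4, so 4 halving steps.
C5 → C6 → … → C9 after 4 steps.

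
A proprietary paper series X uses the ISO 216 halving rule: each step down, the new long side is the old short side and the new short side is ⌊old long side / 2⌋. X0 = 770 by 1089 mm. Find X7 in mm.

68 × 96 mm

X1 = 544 × 770 mm (from X0 by 1 halving).
X2: ⌊770/2⌋ × 544 = 385 × 544 mm
X3: ⌊544/2⌋ × 385 = 272 × 385 mm
X4: ⌊385/2⌋ × 272 = 192 × 272 mm
X5: ⌊272/2⌋ × 192 = 136 × 192 mm
X6: ⌊192/2⌋ × 136 = 96 × 136 mm
X7: ⌊136/2⌋ × 96 = 68 × 96 mm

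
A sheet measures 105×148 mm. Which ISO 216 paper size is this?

A6 (105 × 148 mm)

Aspect ratio 148/105 ≈ 1.410 — close to the ISO √2 ≈ 1.414.
In the A-series (A0 area = 1 m²): A6 = 105 × 148 mm.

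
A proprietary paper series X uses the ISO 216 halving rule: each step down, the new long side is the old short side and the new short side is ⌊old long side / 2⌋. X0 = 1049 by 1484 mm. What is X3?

X1: ⌊1484/2⌋ × 1049 = 742 × 1049 mm
X2: ⌊1049/2⌋ × 742 = 524 × 742 mm
X3: ⌊742/2⌋ × 524 = 371 × 524 mm

371 × 524 mm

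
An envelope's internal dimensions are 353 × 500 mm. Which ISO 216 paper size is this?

Aspect ratio 500/353 ≈ 1.416 — close to the ISO √2 ≈ 1.414.
In the B-series (B0 = 1000 × 1414 mm): B3 = 353 × 500 mm.

B3 (353 × 500 mm)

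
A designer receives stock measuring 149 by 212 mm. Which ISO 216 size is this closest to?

Aspect ratio 212/149 ≈ 1.423 — close to the ISO √2 ≈ 1.414.
In the A-series (A0 area = 1 m²): A5 = 148 × 210 mm.
Off by 3 mm total — nearest standard size.

A5 (148 × 210 mm)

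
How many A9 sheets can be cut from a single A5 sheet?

Each ISO step halves the sheet: 1 × A5 → 2 × A6 → 4 × A7 → 8 × A8 → …
From A5 to A9 is 4 halving steps: 2^4 = 16.

16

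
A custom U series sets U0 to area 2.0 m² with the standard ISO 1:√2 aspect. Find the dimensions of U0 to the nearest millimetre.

Let the short side be w mm. Then w · w√2 = 2.0 m² = 2,000,000 mm².
w² = 2,000,000/√2, so w ≈ 1189.2 mm; long side = w√2 ≈ 1681.8 mm.

1189 × 1682 mm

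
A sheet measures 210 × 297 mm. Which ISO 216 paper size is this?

A4 (210 × 297 mm)

Aspect ratio 297/210 ≈ 1.414 — close to the ISO √2 ≈ 1.414.
In the A-series (A0 area = 1 m²): A4 = 210 × 297 mm.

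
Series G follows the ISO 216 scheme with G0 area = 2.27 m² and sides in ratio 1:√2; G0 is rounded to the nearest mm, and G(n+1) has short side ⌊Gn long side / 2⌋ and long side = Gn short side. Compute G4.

Let G0's short side be w mm. w · w√2 = 2.27 m² = 2,270,000 mm², so w ≈ 1266.9 mm and w√2 ≈ 1791.7 mm → G0 = 1267 × 1792 mm.
G1: ⌊1792/2⌋ × 1267 = 896 × 1267 mm
G2: ⌊1267/2⌋ × 896 = 633 × 896 mm
G3: ⌊896/2⌋ × 633 = 448 × 633 mm
G4: ⌊633/2⌋ × 448 = 316 × 448 mm

316 × 448 mm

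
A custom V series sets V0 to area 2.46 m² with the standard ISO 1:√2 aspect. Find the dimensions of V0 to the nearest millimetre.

Let the short side be w mm. Then w · w√2 = 2.46 m² = 2,460,000 mm².
w² = 2,460,000/√2, so w ≈ 1318.9 mm; long side = w√2 ≈ 1865.2 mm.

1319 × 1865 mm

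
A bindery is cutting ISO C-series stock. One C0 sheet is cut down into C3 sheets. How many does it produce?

Each ISO step halves the sheet: 1 × C0 → 2 × C1 → 4 × C2 → 8 × C3
From C0 to C3 is 3 halving steps: 2^3 = 8.

8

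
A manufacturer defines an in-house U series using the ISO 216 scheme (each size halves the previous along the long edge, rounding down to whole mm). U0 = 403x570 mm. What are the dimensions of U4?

100 × 142 mm

U1: ⌊570/2⌋ × 403 = 285 × 403 mm
U2: ⌊403/2⌋ × 285 = 201 × 285 mm
U3: ⌊285/2⌋ × 201 = 142 × 201 mm
U4: ⌊201/2⌋ × 142 = 100 × 142 mm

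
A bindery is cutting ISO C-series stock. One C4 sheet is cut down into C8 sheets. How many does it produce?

Each ISO step halves the sheet: 1 × C4 → 2 × C5 → 4 × C6 → 8 × C7 → …
From C4 to C8 is 4 halving steps: 2^4 = 16.

16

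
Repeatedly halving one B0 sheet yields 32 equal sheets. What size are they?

B5

32 = 2^5, so 5 halving steps.
B0 → B1 → … → B5 after 5 steps.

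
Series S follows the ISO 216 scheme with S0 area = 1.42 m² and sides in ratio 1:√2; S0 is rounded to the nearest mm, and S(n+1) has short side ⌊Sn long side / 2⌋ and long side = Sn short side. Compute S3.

354 × 501 mm

Let S0's short side be w mm. w · w√2 = 1.42 m² = 1,420,000 mm², so w ≈ 1002.0 mm and w√2 ≈ 1417.1 mm → S0 = 1002 × 1417 mm.
S1: ⌊1417/2⌋ × 1002 = 708 × 1002 mm
S2: ⌊1002/2⌋ × 708 = 501 × 708 mm
S3: ⌊708/2⌋ × 501 = 354 × 501 mm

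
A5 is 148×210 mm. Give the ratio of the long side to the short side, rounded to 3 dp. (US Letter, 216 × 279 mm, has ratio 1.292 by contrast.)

1.419

210 / 148 = 1.419
ISO 216 targets √2 ≈ 1.414; the +0.005 deviation is from mm rounding.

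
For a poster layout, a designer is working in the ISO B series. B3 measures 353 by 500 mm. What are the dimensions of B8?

62 × 88 mm

B4: ⌊500/2⌋ × 353 = 250 × 353 mm
B5: ⌊353/2⌋ × 250 = 176 × 250 mm
B6: ⌊250/2⌋ × 176 = 125 × 176 mm
B7: ⌊176/2⌋ × 125 = 88 × 125 mm
B8: ⌊125/2⌋ × 88 = 62 × 88 mm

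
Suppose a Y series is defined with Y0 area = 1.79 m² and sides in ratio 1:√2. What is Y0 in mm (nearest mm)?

Let the short side be w mm. Then w · w√2 = 1.79 m² = 1,790,000 mm².
w² = 1,790,000/√2, so w ≈ 1125.0 mm; long side = w√2 ≈ 1591.1 mm.

1125 × 1591 mm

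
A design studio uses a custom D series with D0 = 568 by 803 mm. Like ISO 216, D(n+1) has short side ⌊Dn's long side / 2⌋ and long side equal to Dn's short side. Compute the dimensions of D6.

71 × 100 mm

D1: ⌊803/2⌋ × 568 = 401 × 568 mm
D2: ⌊568/2⌋ × 401 = 284 × 401 mm
D3: ⌊401/2⌋ × 284 = 200 × 284 mm
D4: ⌊284/2⌋ × 200 = 142 × 200 mm
D5: ⌊200/2⌋ × 142 = 100 × 142 mm
D6: ⌊142/2⌋ × 100 = 71 × 100 mm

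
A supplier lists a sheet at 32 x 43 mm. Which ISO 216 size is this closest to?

Aspect ratio 43/32 ≈ 1.344 (ISO target is √2 ≈ 1.414).
In the B-series (B0 = 1000 × 1414 mm): B10 = 31 × 44 mm.
Off by 2 mm total — nearest standard size.

B10 (31 × 44 mm)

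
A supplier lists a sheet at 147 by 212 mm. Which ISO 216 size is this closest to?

Aspect ratio 212/147 ≈ 1.442 (ISO target is √2 ≈ 1.414).
In the A-series (A0 area = 1 m²): A5 = 148 × 210 mm.
Off by 3 mm total — nearest standard size.

A5 (148 × 210 mm)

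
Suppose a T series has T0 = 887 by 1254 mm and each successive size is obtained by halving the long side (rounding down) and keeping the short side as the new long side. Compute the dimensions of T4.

T1: ⌊1254/2⌋ × 887 = 627 × 887 mm
T2: ⌊887/2⌋ × 627 = 443 × 627 mm
T3: ⌊627/2⌋ × 443 = 313 × 443 mm
T4: ⌊443/2⌋ × 313 = 221 × 313 mm

221 × 313 mm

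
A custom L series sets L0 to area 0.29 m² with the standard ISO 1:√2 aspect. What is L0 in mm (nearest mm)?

Let the short side be w mm. Then w · w√2 = 0.29 m² = 290,000 mm².
w² = 290,000/√2, so w ≈ 452.8 mm; long side = w√2 ≈ 640.4 mm.

453 × 640 mm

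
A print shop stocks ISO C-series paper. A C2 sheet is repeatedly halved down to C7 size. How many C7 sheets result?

Each ISO step halves the sheet: 1 × C2 → 2 × C3 → 4 × C4 → 8 × C5 → …
From C2 to C7 is 5 halving steps: 2^5 = 32.

32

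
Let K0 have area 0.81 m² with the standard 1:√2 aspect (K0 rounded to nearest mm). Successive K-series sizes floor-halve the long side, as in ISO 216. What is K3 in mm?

267 × 378 mm

Let K0's short side be w mm. w · w√2 = 0.81 m² = 810,000 mm², so w ≈ 756.8 mm and w√2 ≈ 1070.3 mm → K0 = 757 × 1070 mm.
K1: ⌊1070/2⌋ × 757 = 535 × 757 mm
K2: ⌊757/2⌋ × 535 = 378 × 535 mm
K3: ⌊535/2⌋ × 378 = 267 × 378 mm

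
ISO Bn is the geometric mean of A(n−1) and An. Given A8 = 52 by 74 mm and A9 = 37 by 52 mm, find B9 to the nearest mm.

44 × 62 mm

Short side: √(52 · 37) = √1924 ≈ 43.9 → 44 mm
Long side: √(74 · 52) = √3848 ≈ 62.0 → 62 mm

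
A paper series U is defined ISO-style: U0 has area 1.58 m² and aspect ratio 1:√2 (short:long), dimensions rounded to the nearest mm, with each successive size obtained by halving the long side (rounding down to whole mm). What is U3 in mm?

373 × 528 mm

Let U0's short side be w mm. w · w√2 = 1.58 m² = 1,580,000 mm², so w ≈ 1057.0 mm and w√2 ≈ 1494.8 mm → U0 = 1057 × 1495 mm.
U1: ⌊1495/2⌋ × 1057 = 747 × 1057 mm
U2: ⌊1057/2⌋ × 747 = 528 × 747 mm
U3: ⌊747/2⌋ × 528 = 373 × 528 mm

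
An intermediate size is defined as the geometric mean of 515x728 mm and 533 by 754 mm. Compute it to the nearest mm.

Short side: √(515 · 533) = √274495 ≈ 523.9 → 524 mm
Long side: √(728 · 754) = √548912 ≈ 740.9 → 741 mm

524 × 741 mm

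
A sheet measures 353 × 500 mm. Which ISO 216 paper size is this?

B3 (353 × 500 mm)

Aspect ratio 500/353 ≈ 1.416 — close to the ISO √2 ≈ 1.414.
In the B-series (B0 = 1000 × 1414 mm): B3 = 353 × 500 mm.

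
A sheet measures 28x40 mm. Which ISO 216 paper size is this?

C10 (28 × 40 mm)

Aspect ratio 40/28 ≈ 1.429 — close to the ISO √2 ≈ 1.414.
In the C-series (envelope sizes, between A and B): C10 = 28 × 40 mm.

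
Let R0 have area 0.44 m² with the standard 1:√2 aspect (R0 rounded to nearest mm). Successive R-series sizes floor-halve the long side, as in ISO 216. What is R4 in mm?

Let R0's short side be w mm. w · w√2 = 0.44 m² = 440,000 mm², so w ≈ 557.8 mm and w√2 ≈ 788.8 mm → R0 = 558 × 789 mm.
R1: ⌊789/2⌋ × 558 = 394 × 558 mm
R2: ⌊558/2⌋ × 394 = 279 × 394 mm
R3: ⌊394/2⌋ × 279 = 197 × 279 mm
R4: ⌊279/2⌋ × 197 = 139 × 197 mm

139 × 197 mm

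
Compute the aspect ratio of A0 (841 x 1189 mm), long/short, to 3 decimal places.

1189 / 841 = 1.414
Matches √2 ≈ 1.414 — the ISO 216 defining ratio.

1.414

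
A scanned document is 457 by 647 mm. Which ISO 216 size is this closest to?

Aspect ratio 647/457 ≈ 1.416 — close to the ISO √2 ≈ 1.414.
In the C-series (envelope sizes, between A and B): C2 = 458 × 648 mm.
Off by 2 mm total — nearest standard size.

C2 (458 × 648 mm)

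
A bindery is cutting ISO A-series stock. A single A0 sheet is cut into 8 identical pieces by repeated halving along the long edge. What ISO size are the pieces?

8 = 2^3, so 3 halving steps.
A0 → A1 → … → A3 after 3 steps.

A3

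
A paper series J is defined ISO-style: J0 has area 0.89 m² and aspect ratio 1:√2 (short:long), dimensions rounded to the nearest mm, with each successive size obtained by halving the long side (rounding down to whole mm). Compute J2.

Let J0's short side be w mm. w · w√2 = 0.89 m² = 890,000 mm², so w ≈ 793.3 mm and w√2 ≈ 1121.9 mm → J0 = 793 × 1122 mm.
J1: ⌊1122/2⌋ × 793 = 561 × 793 mm
J2: ⌊793/2⌋ × 561 = 396 × 561 mm

396 × 561 mm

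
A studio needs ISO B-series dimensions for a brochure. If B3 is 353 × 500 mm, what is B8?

62 × 88 mm

B4: ⌊500/2⌋ × 353 = 250 × 353 mm
B5: ⌊353/2⌋ × 250 = 176 × 250 mm
B6: ⌊250/2⌋ × 176 = 125 × 176 mm
B7: ⌊176/2⌋ × 125 = 88 × 125 mm
B8: ⌊125/2⌋ × 88 = 62 × 88 mm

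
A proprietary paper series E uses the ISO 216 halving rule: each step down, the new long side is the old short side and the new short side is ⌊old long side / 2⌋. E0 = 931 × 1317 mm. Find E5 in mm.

E1 = 658 × 931 mm (from E0 by 1 halving).
E2: ⌊931/2⌋ × 658 = 465 × 658 mm
E3: ⌊658/2⌋ × 465 = 329 × 465 mm
E4: ⌊465/2⌋ × 329 = 232 × 329 mm
E5: ⌊329/2⌋ × 232 = 164 × 232 mm

164 × 232 mm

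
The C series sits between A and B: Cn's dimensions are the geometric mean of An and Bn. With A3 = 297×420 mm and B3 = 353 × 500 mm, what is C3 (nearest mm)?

324 × 458 mm

Short side: √(297 · 353) = √104841 ≈ 323.8 → 324 mm
Long side: √(420 · 500) = √210000 ≈ 458.3 → 458 mm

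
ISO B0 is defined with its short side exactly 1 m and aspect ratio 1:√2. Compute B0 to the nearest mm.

Short side = 1000 mm; long side = 1000√2 ≈ 1414.2 mm.

1000 × 1414 mm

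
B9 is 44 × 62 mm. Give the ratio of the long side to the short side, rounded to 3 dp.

1.409

62 / 44 = 1.409
ISO 216 targets √2 ≈ 1.414; the -0.005 deviation is from mm rounding.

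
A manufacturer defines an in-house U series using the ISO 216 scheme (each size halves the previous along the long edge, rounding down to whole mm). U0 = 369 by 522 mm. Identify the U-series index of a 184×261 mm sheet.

U0: 369 × 522 mm
U1: 261 × 369 mm
U2: 184 × 261 mm
U3: 130 × 184 mm
→ matches U2.

U2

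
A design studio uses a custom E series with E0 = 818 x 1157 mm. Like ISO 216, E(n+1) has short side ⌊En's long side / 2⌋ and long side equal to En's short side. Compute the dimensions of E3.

E1: ⌊1157/2⌋ × 818 = 578 × 818 mm
E2: ⌊818/2⌋ × 578 = 409 × 578 mm
E3: ⌊578/2⌋ × 409 = 289 × 409 mm

289 × 409 mm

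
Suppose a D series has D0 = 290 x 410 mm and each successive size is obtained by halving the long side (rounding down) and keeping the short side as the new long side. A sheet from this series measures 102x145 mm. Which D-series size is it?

D3

D0: 290 × 410 mm
D1: 205 × 290 mm
D2: 145 × 205 mm
D3: 102 × 145 mm
D4: 72 × 102 mm
→ matches D3.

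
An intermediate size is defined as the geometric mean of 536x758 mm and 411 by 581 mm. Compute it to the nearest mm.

Short side: √(536 · 411) = √220296 ≈ 469.4 → 469 mm
Long side: √(758 · 581) = √440398 ≈ 663.6 → 664 mm

469 × 664 mm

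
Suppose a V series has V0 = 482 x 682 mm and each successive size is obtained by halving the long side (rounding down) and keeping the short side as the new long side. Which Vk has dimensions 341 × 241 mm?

V2

V0: 482 × 682 mm
V1: 341 × 482 mm
V2: 241 × 341 mm
V3: 170 × 241 mm
→ matches V2.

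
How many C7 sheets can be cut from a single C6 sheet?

Each ISO step halves the sheet: 1 × C6 → 2 × C7
From C6 to C7 is 1 halving step: 2^1 = 2.

2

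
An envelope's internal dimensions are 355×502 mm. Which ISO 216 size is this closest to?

Aspect ratio 502/355 ≈ 1.414 — close to the ISO √2 ≈ 1.414.
In the B-series (B0 = 1000 × 1414 mm): B3 = 353 × 500 mm.
Off by 4 mm total — nearest standard size.

B3 (353 × 500 mm)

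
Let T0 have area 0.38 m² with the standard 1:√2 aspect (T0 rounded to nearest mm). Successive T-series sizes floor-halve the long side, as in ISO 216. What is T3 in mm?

Let T0's short side be w mm. w · w√2 = 0.38 m² = 380,000 mm², so w ≈ 518.4 mm and w√2 ≈ 733.1 mm → T0 = 518 × 733 mm.
T1: ⌊733/2⌋ × 518 = 366 × 518 mm
T2: ⌊518/2⌋ × 366 = 259 × 366 mm
T3: ⌊366/2⌋ × 259 = 183 × 259 mm

183 × 259 mm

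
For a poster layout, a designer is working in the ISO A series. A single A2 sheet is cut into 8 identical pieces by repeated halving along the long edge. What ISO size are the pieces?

8 = 2^3, so 3 halving steps.
A2 → A3 → … → A5 after 3 steps.

A5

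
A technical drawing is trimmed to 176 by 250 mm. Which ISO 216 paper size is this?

B5 (176 × 250 mm)

Aspect ratio 250/176 ≈ 1.420 — close to the ISO √2 ≈ 1.414.
In the B-series (B0 = 1000 × 1414 mm): B5 = 176 × 250 mm.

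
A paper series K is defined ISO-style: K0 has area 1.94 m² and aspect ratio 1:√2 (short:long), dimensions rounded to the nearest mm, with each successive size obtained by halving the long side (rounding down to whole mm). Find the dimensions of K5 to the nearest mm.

Let K0's short side be w mm. w · w√2 = 1.94 m² = 1,940,000 mm², so w ≈ 1171.2 mm and w√2 ≈ 1656.4 mm → K0 = 1171 × 1656 mm.
K1: ⌊1656/2⌋ × 1171 = 828 × 1171 mm
K2: ⌊1171/2⌋ × 828 = 585 × 828 mm
K3: ⌊828/2⌋ × 585 = 414 × 585 mm
K4: ⌊585/2⌋ × 414 = 292 × 414 mm
K5: ⌊414/2⌋ × 292 = 207 × 292 mm

207 × 292 mm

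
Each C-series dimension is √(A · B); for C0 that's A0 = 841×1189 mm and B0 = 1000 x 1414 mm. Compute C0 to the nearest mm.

917 × 1297 mm

Short: √(841 · 1000) = √841000 ≈ 917.1 mm.
Long: √(1189 · 1414) = √1681246 ≈ 1296.6 mm.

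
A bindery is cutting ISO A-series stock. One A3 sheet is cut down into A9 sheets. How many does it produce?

64

A3 = 297 × 420 mm; A9 = 37 × 52 mm.
Each halving step doubles the count; 6 steps from A3 to A9.
2^6 = 64.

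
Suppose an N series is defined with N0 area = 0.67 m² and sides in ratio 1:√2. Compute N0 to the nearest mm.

688 × 973 mm

Let the short side be w mm. Then w · w√2 = 0.67 m² = 670,000 mm².
w² = 670,000/√2, so w ≈ 688.3 mm; long side = w√2 ≈ 973.4 mm.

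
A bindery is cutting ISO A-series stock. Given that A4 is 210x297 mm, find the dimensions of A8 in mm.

52 × 74 mm

A5: ⌊297/2⌋ × 210 = 148 × 210 mm
A6: ⌊210/2⌋ × 148 = 105 × 148 mm
A7: ⌊148/2⌋ × 105 = 74 × 105 mm
A8: ⌊105/2⌋ × 74 = 52 × 74 mm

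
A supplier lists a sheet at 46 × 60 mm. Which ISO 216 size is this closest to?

Aspect ratio 60/46 ≈ 1.304 (ISO target is √2 ≈ 1.414).
In the B-series (B0 = 1000 × 1414 mm): B9 = 44 × 62 mm.
Off by 4 mm total — nearest standard size.

B9 (44 × 62 mm)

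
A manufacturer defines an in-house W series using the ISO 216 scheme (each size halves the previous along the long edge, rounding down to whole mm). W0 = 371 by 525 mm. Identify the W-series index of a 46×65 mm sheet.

W6

W0: 371 × 525 mm
W1: 262 × 371 mm
W2: 185 × 262 mm
W3: 131 × 185 mm
W4: 92 × 131 mm
W5: 65 × 92 mm
W6: 46 × 65 mm
W7: 32 × 46 mm
→ matches W6.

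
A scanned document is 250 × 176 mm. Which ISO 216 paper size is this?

B5 (176 × 250 mm)

Aspect ratio 250/176 ≈ 1.420 — close to the ISO √2 ≈ 1.414.
In the B-series (B0 = 1000 × 1414 mm): B5 = 176 × 250 mm.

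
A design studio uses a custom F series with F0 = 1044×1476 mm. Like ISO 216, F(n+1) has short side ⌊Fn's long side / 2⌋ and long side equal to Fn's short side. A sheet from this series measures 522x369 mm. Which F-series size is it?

F0: 1044 × 1476 mm
F1: 738 × 1044 mm
F2: 522 × 738 mm
F3: 369 × 522 mm
F4: 261 × 369 mm
→ matches F3.

F3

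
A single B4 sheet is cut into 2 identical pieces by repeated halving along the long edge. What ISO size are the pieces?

2 = 2^1, so 1 halving step.
B4 → B5 → … → B5 after 1 step.

B5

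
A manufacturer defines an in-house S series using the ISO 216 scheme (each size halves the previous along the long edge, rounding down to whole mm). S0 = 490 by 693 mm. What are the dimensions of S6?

61 × 86 mm

S1 = 346 × 490 mm (from S0 by 1 halving).
S2: ⌊490/2⌋ × 346 = 245 × 346 mm
S3: ⌊346/2⌋ × 245 = 173 × 245 mm
S4: ⌊245/2⌋ × 173 = 122 × 173 mm
S5: ⌊173/2⌋ × 122 = 86 × 122 mm
S6: ⌊122/2⌋ × 86 = 61 × 86 mm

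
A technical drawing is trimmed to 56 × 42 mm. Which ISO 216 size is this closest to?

Aspect ratio 56/42 ≈ 1.333 (ISO target is √2 ≈ 1.414).
In the C-series (envelope sizes, between A and B): C9 = 40 × 57 mm.
Off by 3 mm total — nearest standard size.

C9 (40 × 57 mm)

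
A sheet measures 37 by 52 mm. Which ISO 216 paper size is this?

A9 (37 × 52 mm)

Aspect ratio 52/37 ≈ 1.405 — close to the ISO √2 ≈ 1.414.
In the A-series (A0 area = 1 m²): A9 = 37 × 52 mm.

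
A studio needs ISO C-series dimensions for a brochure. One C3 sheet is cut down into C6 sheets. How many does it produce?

8

C3 = 324 × 458 mm; C6 = 114 × 162 mm.
Each halving step doubles the count; 3 steps from C3 to C6.
2^3 = 8.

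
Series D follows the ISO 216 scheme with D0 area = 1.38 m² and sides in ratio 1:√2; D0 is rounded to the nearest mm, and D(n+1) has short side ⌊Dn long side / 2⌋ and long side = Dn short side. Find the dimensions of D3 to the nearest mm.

Let D0's short side be w mm. w · w√2 = 1.38 m² = 1,380,000 mm², so w ≈ 987.8 mm and w√2 ≈ 1397.0 mm → D0 = 988 × 1397 mm.
D1: ⌊1397/2⌋ × 988 = 698 × 988 mm
D2: ⌊988/2⌋ × 698 = 494 × 698 mm
D3: ⌊698/2⌋ × 494 = 349 × 494 mm

349 × 494 mm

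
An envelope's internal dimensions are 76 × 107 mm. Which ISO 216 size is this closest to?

Aspect ratio 107/76 ≈ 1.408 — close to the ISO √2 ≈ 1.414.
In the A-series (A0 area = 1 m²): A7 = 74 × 105 mm.
Off by 4 mm total — nearest standard size.

A7 (74 × 105 mm)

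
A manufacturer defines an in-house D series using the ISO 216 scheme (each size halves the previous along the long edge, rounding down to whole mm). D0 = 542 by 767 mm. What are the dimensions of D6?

D1: ⌊767/2⌋ × 542 = 383 × 542 mm
D2: ⌊542/2⌋ × 383 = 271 × 383 mm
D3: ⌊383/2⌋ × 271 = 191 × 271 mm
D4: ⌊271/2⌋ × 191 = 135 × 191 mm
D5: ⌊191/2⌋ × 135 = 95 × 135 mm
D6: ⌊135/2⌋ × 95 = 67 × 95 mm

67 × 95 mm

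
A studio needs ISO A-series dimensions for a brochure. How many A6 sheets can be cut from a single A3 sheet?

8

Each ISO step halves the sheet: 1 × A3 → 2 × A4 → 4 × A5 → 8 × A6
From A3 to A6 is 3 halving steps: 2^3 = 8.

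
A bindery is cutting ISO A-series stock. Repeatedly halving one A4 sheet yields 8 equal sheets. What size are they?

8 = 2^3, so 3 halving steps.
A4 → A5 → … → A7 after 3 steps.

A7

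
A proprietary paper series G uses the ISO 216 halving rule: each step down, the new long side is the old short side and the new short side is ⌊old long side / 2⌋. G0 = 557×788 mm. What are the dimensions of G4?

G1 = 394 × 557 mm (from G0 by 1 halving).
G2: ⌊557/2⌋ × 394 = 278 × 394 mm
G3: ⌊394/2⌋ × 278 = 197 × 278 mm
G4: ⌊278/2⌋ × 197 = 139 × 197 mm

139 × 197 mm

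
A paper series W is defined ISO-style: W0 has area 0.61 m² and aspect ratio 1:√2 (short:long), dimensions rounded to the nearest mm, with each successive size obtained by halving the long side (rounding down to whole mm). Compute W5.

116 × 164 mm

Let W0's short side be w mm. w · w√2 = 0.61 m² = 610,000 mm², so w ≈ 656.8 mm and w√2 ≈ 928.8 mm → W0 = 657 × 929 mm.
W1: ⌊929/2⌋ × 657 = 464 × 657 mm
W2: ⌊657/2⌋ × 464 = 328 × 464 mm
W3: ⌊464/2⌋ × 328 = 232 × 328 mm
W4: ⌊328/2⌋ × 232 = 164 × 232 mm
W5: ⌊232/2⌋ × 164 = 116 × 164 mm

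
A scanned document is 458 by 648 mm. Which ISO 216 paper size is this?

Aspect ratio 648/458 ≈ 1.415 — close to the ISO √2 ≈ 1.414.
In the C-series (envelope sizes, between A and B): C2 = 458 × 648 mm.

C2 (458 × 648 mm)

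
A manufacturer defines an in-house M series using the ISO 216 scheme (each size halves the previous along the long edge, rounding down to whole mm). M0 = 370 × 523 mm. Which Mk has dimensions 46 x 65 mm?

M0: 370 × 523 mm
M1: 261 × 370 mm
M2: 185 × 261 mm
M3: 130 × 185 mm
M4: 92 × 130 mm
M5: 65 × 92 mm
M6: 46 × 65 mm
M7: 32 × 46 mm
→ matches M6.

M6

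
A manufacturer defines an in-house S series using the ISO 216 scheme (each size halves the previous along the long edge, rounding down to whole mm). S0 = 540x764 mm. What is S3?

S1 = 382 × 540 mm (from S0 by 1 halving).
S2: ⌊540/2⌋ × 382 = 270 × 382 mm
S3: ⌊382/2⌋ × 270 = 191 × 270 mm

191 × 270 mm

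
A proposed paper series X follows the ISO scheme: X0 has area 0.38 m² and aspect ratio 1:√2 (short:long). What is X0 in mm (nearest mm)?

518 × 733 mm

Let the short side be w mm. Then w · w√2 = 0.38 m² = 380,000 mm².
w² = 380,000/√2, so w ≈ 518.4 mm; long side = w√2 ≈ 733.1 mm.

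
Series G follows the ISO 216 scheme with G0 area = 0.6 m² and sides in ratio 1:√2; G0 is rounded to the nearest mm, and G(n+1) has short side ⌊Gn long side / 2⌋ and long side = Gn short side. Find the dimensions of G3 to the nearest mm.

Let G0's short side be w mm. w · w√2 = 0.6 m² = 600,000 mm², so w ≈ 651.4 mm and w√2 ≈ 921.2 mm → G0 = 651 × 921 mm.
G1: ⌊921/2⌋ × 651 = 460 × 651 mm
G2: ⌊651/2⌋ × 460 = 325 × 460 mm
G3: ⌊460/2⌋ × 325 = 230 × 325 mm

230 × 325 mm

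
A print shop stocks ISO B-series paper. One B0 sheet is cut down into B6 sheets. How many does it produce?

Each ISO step halves the sheet: 1 × B0 → 2 × B1 → 4 × B2 → 8 × B3 → …
From B0 to B6 is 6 halving steps: 2^6 = 64.

64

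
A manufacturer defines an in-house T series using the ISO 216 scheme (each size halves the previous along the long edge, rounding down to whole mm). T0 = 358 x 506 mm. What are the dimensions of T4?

89 × 126 mm

T1: ⌊506/2⌋ × 358 = 253 × 358 mm
T2: ⌊358/2⌋ × 253 = 179 × 253 mm
T3: ⌊253/2⌋ × 179 = 126 × 179 mm
T4: ⌊179/2⌋ × 126 = 89 × 126 mm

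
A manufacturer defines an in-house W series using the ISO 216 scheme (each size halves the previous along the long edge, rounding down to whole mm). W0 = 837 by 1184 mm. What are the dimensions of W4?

W1: ⌊1184/2⌋ × 837 = 592 × 837 mm
W2: ⌊837/2⌋ × 592 = 418 × 592 mm
W3: ⌊592/2⌋ × 418 = 296 × 418 mm
W4: ⌊418/2⌋ × 296 = 209 × 296 mm

209 × 296 mm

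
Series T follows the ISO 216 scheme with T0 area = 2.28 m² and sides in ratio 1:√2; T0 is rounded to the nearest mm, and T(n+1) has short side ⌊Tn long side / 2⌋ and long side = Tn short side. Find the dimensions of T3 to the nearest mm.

449 × 635 mm

Let T0's short side be w mm. w · w√2 = 2.28 m² = 2,280,000 mm², so w ≈ 1269.7 mm and w√2 ≈ 1795.7 mm → T0 = 1270 × 1796 mm.
T1: ⌊1796/2⌋ × 1270 = 898 × 1270 mm
T2: ⌊1270/2⌋ × 898 = 635 × 898 mm
T3: ⌊898/2⌋ × 635 = 449 × 635 mm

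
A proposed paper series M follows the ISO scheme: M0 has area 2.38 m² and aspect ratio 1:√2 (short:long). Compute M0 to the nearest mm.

1297 × 1835 mm

Let the short side be w mm. Then w · w√2 = 2.38 m² = 2,380,000 mm².
w² = 2,380,000/√2, so w ≈ 1297.3 mm; long side = w√2 ≈ 1834.6 mm.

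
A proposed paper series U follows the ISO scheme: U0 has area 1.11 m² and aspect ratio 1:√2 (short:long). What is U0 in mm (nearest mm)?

Let the short side be w mm. Then w · w√2 = 1.11 m² = 1,110,000 mm².
w² = 1,110,000/√2, so w ≈ 885.9 mm; long side = w√2 ≈ 1252.9 mm.

886 × 1253 mm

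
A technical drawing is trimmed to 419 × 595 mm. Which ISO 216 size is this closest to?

Aspect ratio 595/419 ≈ 1.420 — close to the ISO √2 ≈ 1.414.
In the A-series (A0 area = 1 m²): A2 = 420 × 594 mm.
Off by 2 mm total — nearest standard size.

A2 (420 × 594 mm)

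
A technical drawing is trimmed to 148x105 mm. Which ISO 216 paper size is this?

A6 (105 × 148 mm)

Aspect ratio 148/105 ≈ 1.410 — close to the ISO √2 ≈ 1.414.
In the A-series (A0 area = 1 m²): A6 = 105 × 148 mm.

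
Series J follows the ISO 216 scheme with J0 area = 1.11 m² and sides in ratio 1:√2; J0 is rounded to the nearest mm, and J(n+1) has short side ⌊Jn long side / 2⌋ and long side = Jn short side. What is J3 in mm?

313 × 443 mm

Let J0's short side be w mm. w · w√2 = 1.11 m² = 1,110,000 mm², so w ≈ 885.9 mm and w√2 ≈ 1252.9 mm → J0 = 886 × 1253 mm.
J1: ⌊1253/2⌋ × 886 = 626 × 886 mm
J2: ⌊886/2⌋ × 626 = 443 × 626 mm
J3: ⌊626/2⌋ × 443 = 313 × 443 mm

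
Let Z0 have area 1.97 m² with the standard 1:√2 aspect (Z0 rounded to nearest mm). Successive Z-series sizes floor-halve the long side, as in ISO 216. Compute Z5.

Let Z0's short side be w mm. w · w√2 = 1.97 m² = 1,970,000 mm², so w ≈ 1180.3 mm and w√2 ≈ 1669.1 mm → Z0 = 1180 × 1669 mm.
Z1: ⌊1669/2⌋ × 1180 = 834 × 1180 mm
Z2: ⌊1180/2⌋ × 834 = 590 × 834 mm
Z3: ⌊834/2⌋ × 590 = 417 × 590 mm
Z4: ⌊590/2⌋ × 417 = 295 × 417 mm
Z5: ⌊417/2⌋ × 295 = 208 × 295 mm

208 × 295 mm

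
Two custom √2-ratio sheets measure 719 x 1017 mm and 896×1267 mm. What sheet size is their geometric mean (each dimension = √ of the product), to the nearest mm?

803 × 1135 mm

Short side: √(719 · 896) = √644224 ≈ 802.6 → 803 mm
Long side: √(1017 · 1267) = √1288539 ≈ 1135.1 → 1135 mm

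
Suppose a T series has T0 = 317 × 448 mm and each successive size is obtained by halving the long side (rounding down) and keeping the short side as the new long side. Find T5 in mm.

56 × 79 mm

T1 = 224 × 317 mm (from T0 by 1 halving).
T2: ⌊317/2⌋ × 224 = 158 × 224 mm
T3: ⌊224/2⌋ × 158 = 112 × 158 mm
T4: ⌊158/2⌋ × 112 = 79 × 112 mm
T5: ⌊112/2⌋ × 79 = 56 × 79 mm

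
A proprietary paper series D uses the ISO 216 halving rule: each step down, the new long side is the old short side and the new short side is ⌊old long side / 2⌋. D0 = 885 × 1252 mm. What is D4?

221 × 313 mm

D1: ⌊1252/2⌋ × 885 = 626 × 885 mm
D2: ⌊885/2⌋ × 626 = 442 × 626 mm
D3: ⌊626/2⌋ × 442 = 313 × 442 mm
D4: ⌊442/2⌋ × 313 = 221 × 313 mm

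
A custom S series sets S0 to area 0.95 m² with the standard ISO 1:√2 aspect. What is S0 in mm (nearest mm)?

Let the short side be w mm. Then w · w√2 = 0.95 m² = 950,000 mm².
w² = 950,000/√2, so w ≈ 819.6 mm; long side = w√2 ≈ 1159.1 mm.

820 × 1159 mm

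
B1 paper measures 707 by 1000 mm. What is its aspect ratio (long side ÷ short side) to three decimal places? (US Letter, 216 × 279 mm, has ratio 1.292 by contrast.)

1000 / 707 = 1.414
Matches √2 ≈ 1.414 — the ISO 216 defining ratio.

1.414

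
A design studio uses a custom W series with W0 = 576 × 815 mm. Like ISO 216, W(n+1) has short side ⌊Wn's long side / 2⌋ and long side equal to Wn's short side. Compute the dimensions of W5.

W1: ⌊815/2⌋ × 576 = 407 × 576 mm
W2: ⌊576/2⌋ × 407 = 288 × 407 mm
W3: ⌊407/2⌋ × 288 = 203 × 288 mm
W4: ⌊288/2⌋ × 203 = 144 × 203 mm
W5: ⌊203/2⌋ × 144 = 101 × 144 mm

101 × 144 mm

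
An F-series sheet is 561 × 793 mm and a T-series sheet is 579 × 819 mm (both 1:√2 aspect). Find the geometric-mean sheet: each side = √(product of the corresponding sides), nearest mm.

Short side: √(561 · 579) = √324819 ≈ 569.9 → 570 mm
Long side: √(793 · 819) = √649467 ≈ 805.9 → 806 mm

570 × 806 mm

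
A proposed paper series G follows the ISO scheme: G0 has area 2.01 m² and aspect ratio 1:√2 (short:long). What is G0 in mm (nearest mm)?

Let the short side be w mm. Then w · w√2 = 2.01 m² = 2,010,000 mm².
w² = 2,010,000/√2, so w ≈ 1192.2 mm; long side = w√2 ≈ 1686.0 mm.

1192 × 1686 mm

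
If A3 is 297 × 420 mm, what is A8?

52 × 74 mm

A4: ⌊420/2⌋ × 297 = 210 × 297 mm
A5: ⌊297/2⌋ × 210 = 148 × 210 mm
A6: ⌊210/2⌋ × 148 = 105 × 148 mm
A7: ⌊148/2⌋ × 105 = 74 × 105 mm
A8: ⌊105/2⌋ × 74 = 52 × 74 mm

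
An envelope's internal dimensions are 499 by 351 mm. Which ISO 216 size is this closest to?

B3 (353 × 500 mm)

Aspect ratio 499/351 ≈ 1.422 — close to the ISO √2 ≈ 1.414.
In the B-series (B0 = 1000 × 1414 mm): B3 = 353 × 500 mm.
Off by 3 mm total — nearest standard size.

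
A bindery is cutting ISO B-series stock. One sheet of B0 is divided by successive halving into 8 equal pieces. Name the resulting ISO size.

B3

8 = 2^3, so 3 halving steps.
B0 → B1 → … → B3 after 3 steps.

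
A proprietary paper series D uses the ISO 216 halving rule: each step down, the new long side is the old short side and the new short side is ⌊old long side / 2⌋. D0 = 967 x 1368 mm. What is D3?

D1 = 684 × 967 mm (from D0 by 1 halving).
D2: ⌊967/2⌋ × 684 = 483 × 684 mm
D3: ⌊684/2⌋ × 483 = 342 × 483 mm

342 × 483 mm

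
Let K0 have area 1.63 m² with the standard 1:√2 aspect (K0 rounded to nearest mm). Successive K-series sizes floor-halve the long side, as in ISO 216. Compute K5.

Let K0's short side be w mm. w · w√2 = 1.63 m² = 1,630,000 mm², so w ≈ 1073.6 mm and w√2 ≈ 1518.3 mm → K0 = 1074 × 1518 mm.
K1: ⌊1518/2⌋ × 1074 = 759 × 1074 mm
K2: ⌊1074/2⌋ × 759 = 537 × 759 mm
K3: ⌊759/2⌋ × 537 = 379 × 537 mm
K4: ⌊537/2⌋ × 379 = 268 × 379 mm
K5: ⌊379/2⌋ × 268 = 189 × 268 mm

189 × 268 mm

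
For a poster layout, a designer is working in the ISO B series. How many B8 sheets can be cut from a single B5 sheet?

Each ISO step halves the sheet: 1 × B5 → 2 × B6 → 4 × B7 → 8 × B8
From B5 to B8 is 3 halving steps: 2^3 = 8.

8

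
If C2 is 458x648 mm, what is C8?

C3: ⌊648/2⌋ × 458 = 324 × 458 mm
C4: ⌊458/2⌋ × 324 = 229 × 324 mm
C5: ⌊324/2⌋ × 229 = 162 × 229 mm
C6: ⌊229/2⌋ × 162 = 114 × 162 mm
C7: ⌊162/2⌋ × 114 = 81 × 114 mm
C8: ⌊114/2⌋ × 81 = 57 × 81 mm

57 × 81 mm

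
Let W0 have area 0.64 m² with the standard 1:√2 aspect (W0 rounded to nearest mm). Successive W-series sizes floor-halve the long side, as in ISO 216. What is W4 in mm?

168 × 237 mm

Let W0's short side be w mm. w · w√2 = 0.64 m² = 640,000 mm², so w ≈ 672.7 mm and w√2 ≈ 951.4 mm → W0 = 673 × 951 mm.
W1: ⌊951/2⌋ × 673 = 475 × 673 mm
W2: ⌊673/2⌋ × 475 = 336 × 475 mm
W3: ⌊475/2⌋ × 336 = 237 × 336 mm
W4: ⌊336/2⌋ × 237 = 168 × 237 mm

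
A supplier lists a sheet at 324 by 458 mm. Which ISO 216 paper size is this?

Aspect ratio 458/324 ≈ 1.414 — close to the ISO √2 ≈ 1.414.
In the C-series (envelope sizes, between A and B): C3 = 324 × 458 mm.

C3 (324 × 458 mm)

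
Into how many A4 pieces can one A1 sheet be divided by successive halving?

8

Each ISO step halves the sheet: 1 × A1 → 2 × A2 → 4 × A3 → 8 × A4
From A1 to A4 is 3 halving steps: 2^3 = 8.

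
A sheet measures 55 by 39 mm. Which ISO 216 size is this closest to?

C9 (40 × 57 mm)

Aspect ratio 55/39 ≈ 1.410 — close to the ISO √2 ≈ 1.414.
In the C-series (envelope sizes, between A and B): C9 = 40 × 57 mm.
Off by 3 mm total — nearest standard size.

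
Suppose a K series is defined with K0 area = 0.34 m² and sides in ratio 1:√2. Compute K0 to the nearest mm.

490 × 693 mm

Let the short side be w mm. Then w · w√2 = 0.34 m² = 340,000 mm².
w² = 340,000/√2, so w ≈ 490.3 mm; long side = w√2 ≈ 693.4 mm.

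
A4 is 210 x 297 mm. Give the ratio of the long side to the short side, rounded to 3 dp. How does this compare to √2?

1.414

297 / 210 = 1.414
Matches √2 ≈ 1.414 — the ISO 216 defining ratio.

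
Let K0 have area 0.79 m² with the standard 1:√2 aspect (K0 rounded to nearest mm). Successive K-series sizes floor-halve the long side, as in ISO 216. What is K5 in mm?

132 × 186 mm

Let K0's short side be w mm. w · w√2 = 0.79 m² = 790,000 mm², so w ≈ 747.4 mm and w√2 ≈ 1057.0 mm → K0 = 747 × 1057 mm.
K1: ⌊1057/2⌋ × 747 = 528 × 747 mm
K2: ⌊747/2⌋ × 528 = 373 × 528 mm
K3: ⌊528/2⌋ × 373 = 264 × 373 mm
K4: ⌊373/2⌋ × 264 = 186 × 264 mm
K5: ⌊264/2⌋ × 186 = 132 × 186 mm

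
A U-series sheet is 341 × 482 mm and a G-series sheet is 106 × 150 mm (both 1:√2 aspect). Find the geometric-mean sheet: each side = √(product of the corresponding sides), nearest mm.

Short side: √(341 · 106) = √36146 ≈ 190.1 → 190 mm
Long side: √(482 · 150) = √72300 ≈ 268.9 → 269 mm

190 × 269 mm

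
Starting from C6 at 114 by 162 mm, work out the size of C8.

C7: ⌊162/2⌋ × 114 = 81 × 114 mm
C8: ⌊114/2⌋ × 81 = 57 × 81 mm

57 × 81 mm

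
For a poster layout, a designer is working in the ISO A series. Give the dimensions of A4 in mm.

210 × 297 mm

A0 = 841 × 1189 mm (A0 has area 1 m², aspect 1:√2).
A1: ⌊1189/2⌋ × 841 = 594 × 841 mm
A2: ⌊841/2⌋ × 594 = 420 × 594 mm
A3: ⌊594/2⌋ × 420 = 297 × 420 mm
A4: ⌊420/2⌋ × 297 = 210 × 297 mm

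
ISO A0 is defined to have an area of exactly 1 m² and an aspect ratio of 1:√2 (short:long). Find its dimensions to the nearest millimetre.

841 × 1189 mm

Let the short side be w mm. Then the long side is w√2 and w · w√2 = 10⁶ mm².
w² = 10⁶/√2, so w = 1000 / 2^(1/4) ≈ 840.9 mm; long side = 1000 · 2^(1/4) ≈ 1189.2 mm.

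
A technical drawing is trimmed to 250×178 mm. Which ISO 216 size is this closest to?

Aspect ratio 250/178 ≈ 1.404 — close to the ISO √2 ≈ 1.414.
In the B-series (B0 = 1000 × 1414 mm): B5 = 176 × 250 mm.
Off by 2 mm total — nearest standard size.

B5 (176 × 250 mm)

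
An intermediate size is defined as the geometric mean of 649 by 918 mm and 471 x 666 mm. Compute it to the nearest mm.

553 × 782 mm

Short side: √(649 · 471) = √305679 ≈ 552.9 → 553 mm
Long side: √(918 · 666) = √611388 ≈ 781.9 → 782 mm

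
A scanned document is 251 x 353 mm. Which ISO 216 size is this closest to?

B4 (250 × 353 mm)

Aspect ratio 353/251 ≈ 1.406 — close to the ISO √2 ≈ 1.414.
In the B-series (B0 = 1000 × 1414 mm): B4 = 250 × 353 mm.
Off by 1 mm total — nearest standard size.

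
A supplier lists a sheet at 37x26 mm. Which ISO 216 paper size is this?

A10 (26 × 37 mm)

Aspect ratio 37/26 ≈ 1.423 — close to the ISO √2 ≈ 1.414.
In the A-series (A0 area = 1 m²): A10 = 26 × 37 mm.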